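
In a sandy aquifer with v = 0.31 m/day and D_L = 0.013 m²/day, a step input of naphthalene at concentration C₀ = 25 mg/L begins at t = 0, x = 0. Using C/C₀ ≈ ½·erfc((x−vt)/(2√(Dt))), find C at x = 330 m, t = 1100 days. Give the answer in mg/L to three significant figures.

24.5 mg/L

For a continuous step input, C/C₀ ≈ ½·erfc((x−vt)/(2√(Dt))).
vt = 0.31 × 1100 = 341 m and 2√(Dt) = 2√(0.013 × 1100) = 7.563 m.
Argument (x−vt)/(2√(Dt)) = (330 − 341)/7.563 = -1.454; ½·erfc(-1.454) = 0.9801.
C = 25 × 0.9801 = 24.5 mg/L.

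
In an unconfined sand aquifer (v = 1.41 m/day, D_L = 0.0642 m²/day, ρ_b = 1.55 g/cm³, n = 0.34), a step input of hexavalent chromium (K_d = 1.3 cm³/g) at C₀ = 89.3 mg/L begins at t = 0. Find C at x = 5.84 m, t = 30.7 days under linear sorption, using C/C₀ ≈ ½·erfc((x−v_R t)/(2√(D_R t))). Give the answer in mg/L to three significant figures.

63.1 mg/L

Retardation factor R = 1 + ρ_b·K_d/n = 1 + 1.55 × 1.3/0.34 = 6.926.
Sorption retards both mechanisms: v_R = v/R = 0.2036 m/day, D_R = D/R = 0.009269 m²/day.
v_R·t = 0.2036 × 30.7 = 6.25052 m; 2√(D_R t) = 1.067 m; argument = (5.84 − 6.25052)/1.067 = -0.3847.
C = C₀ × ½·erfc(-0.3847) = 89.3 × 0.7068 = 63.1 mg/L.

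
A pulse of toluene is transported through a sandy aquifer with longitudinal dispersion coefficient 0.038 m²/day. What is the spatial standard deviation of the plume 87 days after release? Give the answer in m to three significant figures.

2.57 m

Dispersive spreading gives a Gaussian with σ² = 2Dt; advection only shifts the center.
σ = √(2 × 0.038 × 87) = 2.57 m.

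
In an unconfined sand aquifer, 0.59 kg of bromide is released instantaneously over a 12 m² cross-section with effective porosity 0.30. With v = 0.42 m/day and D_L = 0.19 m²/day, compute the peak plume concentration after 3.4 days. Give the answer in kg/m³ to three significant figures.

The peak of an instantaneous 1D plume sits at x = vt; there the Gaussian factor is 1 and C_max = M/(n_e·A·√(4πDt)), where n_e·A is the pore area the mass is dissolved in.
√(4πDt) = √(4π × 0.19 × 3.4) = 2.849 m, so C_max = 0.59/(0.30 × 12 × 2.849) = 0.0575 kg/m³.

0.0575 kg/m³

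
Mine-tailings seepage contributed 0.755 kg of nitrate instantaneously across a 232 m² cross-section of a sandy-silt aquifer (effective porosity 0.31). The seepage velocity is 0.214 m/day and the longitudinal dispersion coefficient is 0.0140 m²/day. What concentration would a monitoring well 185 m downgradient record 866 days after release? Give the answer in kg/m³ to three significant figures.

For an instantaneous plane source, C(x,t) = M/(n_e·A·√(4πDt)) · exp(−(x−vt)²/(4Dt)), with n_e·A the pore (flow) area.
Plume center vt = 0.214 × 866 = 185.324 m, so the well at 185 m is 0.324 m upgradient of the peak.
√(4πDt) = 12.34 m, giving peak height M/(n_e·A·√(4πDt)) = 0.755/(0.31 × 232 × 12.34) = 0.0008507 kg/m³.
(x−vt)²/(4Dt) = (-0.324)²/(4 × 0.0140 × 866) = 0.002165; exp(−0.002165) = 0.9978.
C = 0.0008507 × 0.9978 = 0.000849 kg/m³.

0.000849 kg/m³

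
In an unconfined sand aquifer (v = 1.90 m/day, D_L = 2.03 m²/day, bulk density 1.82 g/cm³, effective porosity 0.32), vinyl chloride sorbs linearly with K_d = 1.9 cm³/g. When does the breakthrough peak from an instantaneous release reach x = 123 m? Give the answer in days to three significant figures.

758 days

Retardation factor R = 1 + ρ_b·K_d/n = 1 + 1.82 × 1.9/0.32 = 11.81.
Sorption retards both mechanisms: v_R = v/R = 0.1609 m/day, D_R = D/R = 0.1719 m²/day.
Peak time from v_R²t² + 2D_R t − x² = 0: t = (√(D_R² + v_R²x²) − D_R)/v_R².
√(D_R² + v_R²x²) = √(0.1719² + 0.1609² × 123²) = 19.79; v_R² = 0.02589.
t = (19.79 − 0.1719)/0.02589 = 758 days.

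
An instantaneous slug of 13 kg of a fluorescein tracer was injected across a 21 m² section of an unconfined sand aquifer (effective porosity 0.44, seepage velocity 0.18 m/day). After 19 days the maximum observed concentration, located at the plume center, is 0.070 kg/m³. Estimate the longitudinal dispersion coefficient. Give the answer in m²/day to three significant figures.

1.69 m²/day

At the plume center C_max = M/(n_e·A·√(4πDt)), so D = M²/(4πt·(n_e·A·C_max)²).
n_e·A·C_max = 0.44 × 21 × 0.070 = 0.6468 kg/m.
D = 13²/(4π × 19 × 0.6468²) = 1.69 m²/day.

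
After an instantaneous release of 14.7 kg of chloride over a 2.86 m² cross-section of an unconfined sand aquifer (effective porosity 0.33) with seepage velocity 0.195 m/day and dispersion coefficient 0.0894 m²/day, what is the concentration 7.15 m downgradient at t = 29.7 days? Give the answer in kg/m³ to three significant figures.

2.27 kg/m³

For an instantaneous plane source, C(x,t) = M/(n_e·A·√(4πDt)) · exp(−(x−vt)²/(4Dt)), with n_e·A the pore (flow) area.
Plume center vt = 0.195 × 29.7 = 5.7915 m, so the well at 7.15 m is 1.3585 m downgradient of the peak.
√(4πDt) = 5.776 m, giving peak height M/(n_e·A·√(4πDt)) = 14.7/(0.33 × 2.86 × 5.776) = 2.697 kg/m³.
(x−vt)²/(4Dt) = (1.3585)²/(4 × 0.0894 × 29.7) = 0.1738; exp(−0.1738) = 0.8405.
C = 2.697 × 0.8405 = 2.27 kg/m³.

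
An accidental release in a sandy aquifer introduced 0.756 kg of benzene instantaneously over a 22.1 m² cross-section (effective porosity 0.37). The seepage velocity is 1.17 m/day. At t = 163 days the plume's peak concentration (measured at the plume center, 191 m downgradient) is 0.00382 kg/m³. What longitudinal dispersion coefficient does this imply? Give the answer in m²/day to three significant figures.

At the plume center C_max = M/(n_e·A·√(4πDt)), so D = M²/(4πt·(n_e·A·C_max)²).
n_e·A·C_max = 0.37 × 22.1 × 0.00382 = 0.03124 kg/m.
D = 0.756²/(4π × 163 × 0.03124²) = 0.286 m²/day.

0.286 m²/day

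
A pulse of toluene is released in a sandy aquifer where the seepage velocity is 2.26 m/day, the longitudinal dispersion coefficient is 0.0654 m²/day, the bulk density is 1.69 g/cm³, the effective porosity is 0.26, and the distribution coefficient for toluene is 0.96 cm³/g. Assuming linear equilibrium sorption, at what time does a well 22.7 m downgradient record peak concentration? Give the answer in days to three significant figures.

72.6 days

Retardation factor R = 1 + ρ_b·K_d/n = 1 + 1.69 × 0.96/0.26 = 7.240.
Sorption retards both mechanisms: v_R = v/R = 0.3122 m/day, D_R = D/R = 0.009033 m²/day.
Peak time from v_R²t² + 2D_R t − x² = 0: t = (√(D_R² + v_R²x²) − D_R)/v_R².
√(D_R² + v_R²x²) = √(0.009033² + 0.3122² × 22.7²) = 7.087; v_R² = 0.09747.
t = (7.087 − 0.009033)/0.09747 = 72.6 days.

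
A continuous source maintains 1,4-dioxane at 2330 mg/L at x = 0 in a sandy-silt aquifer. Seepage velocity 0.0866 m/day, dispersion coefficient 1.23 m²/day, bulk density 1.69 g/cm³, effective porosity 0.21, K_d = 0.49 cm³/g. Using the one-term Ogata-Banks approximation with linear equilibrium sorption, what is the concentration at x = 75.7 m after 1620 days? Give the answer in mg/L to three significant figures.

Retardation factor R = 1 + ρ_b·K_d/n = 1 + 1.69 × 0.49/0.21 = 4.943.
Sorption retards both mechanisms: v_R = v/R = 0.01752 m/day, D_R = D/R = 0.2488 m²/day.
v_R·t = 0.01752 × 1620 = 28.3824 m; 2√(D_R t) = 40.15 m; argument = (75.7 − 28.3824)/40.15 = 1.179.
C = C₀ × ½·erfc(1.179) = 2330 × 0.04772 = 111 mg/L.

111 mg/L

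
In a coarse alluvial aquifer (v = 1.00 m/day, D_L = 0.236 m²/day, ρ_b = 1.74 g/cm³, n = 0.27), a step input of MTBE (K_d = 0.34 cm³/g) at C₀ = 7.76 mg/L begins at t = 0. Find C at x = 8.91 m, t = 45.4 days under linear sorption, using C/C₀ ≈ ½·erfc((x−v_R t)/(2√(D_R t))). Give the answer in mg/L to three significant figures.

7.60 mg/L

Retardation factor R = 1 + ρ_b·K_d/n = 1 + 1.74 × 0.34/0.27 = 3.191.
Sorption retards both mechanisms: v_R = v/R = 0.3134 m/day, D_R = D/R = 0.07396 m²/day.
v_R·t = 0.3134 × 45.4 = 14.22836 m; 2√(D_R t) = 3.665 m; argument = (8.91 − 14.22836)/3.665 = -1.451.
C = C₀ × ½·erfc(-1.451) = 7.76 × 0.9799 = 7.60 mg/L.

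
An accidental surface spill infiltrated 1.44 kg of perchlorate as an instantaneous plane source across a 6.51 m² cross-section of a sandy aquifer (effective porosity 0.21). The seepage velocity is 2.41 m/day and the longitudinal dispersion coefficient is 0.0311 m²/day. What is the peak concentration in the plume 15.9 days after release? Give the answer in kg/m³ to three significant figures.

0.423 kg/m³

The peak of an instantaneous 1D plume sits at x = vt; there the Gaussian factor is 1 and C_max = M/(n_e·A·√(4πDt)), where n_e·A is the pore area the mass is dissolved in.
√(4πDt) = √(4π × 0.0311 × 15.9) = 2.493 m, so C_max = 1.44/(0.21 × 6.51 × 2.493) = 0.423 kg/m³.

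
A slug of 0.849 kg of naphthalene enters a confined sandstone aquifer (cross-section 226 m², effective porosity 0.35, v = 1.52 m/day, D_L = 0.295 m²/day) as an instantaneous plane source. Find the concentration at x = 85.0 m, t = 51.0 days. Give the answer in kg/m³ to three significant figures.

For an instantaneous plane source, C(x,t) = M/(n_e·A·√(4πDt)) · exp(−(x−vt)²/(4Dt)), with n_e·A the pore (flow) area.
Plume center vt = 1.52 × 51.0 = 77.52 m, so the well at 85.0 m is 7.48 m downgradient of the peak.
√(4πDt) = 13.75 m, giving peak height M/(n_e·A·√(4πDt)) = 0.849/(0.35 × 226 × 13.75) = 0.0007806 kg/m³.
(x−vt)²/(4Dt) = (7.48)²/(4 × 0.295 × 51.0) = 0.9297; exp(−0.9297) = 0.3947.
C = 0.0007806 × 0.3947 = 0.000308 kg/m³.

0.000308 kg/m³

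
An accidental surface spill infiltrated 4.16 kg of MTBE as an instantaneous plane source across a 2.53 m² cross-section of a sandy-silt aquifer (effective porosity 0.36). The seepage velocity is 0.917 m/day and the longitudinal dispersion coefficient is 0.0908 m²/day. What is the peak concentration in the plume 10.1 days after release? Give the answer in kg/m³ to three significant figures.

1.35 kg/m³

The peak of an instantaneous 1D plume sits at x = vt; there the Gaussian factor is 1 and C_max = M/(n_e·A·√(4πDt)), where n_e·A is the pore area the mass is dissolved in.
√(4πDt) = √(4π × 0.0908 × 10.1) = 3.395 m, so C_max = 4.16/(0.36 × 2.53 × 3.395) = 1.35 kg/m³.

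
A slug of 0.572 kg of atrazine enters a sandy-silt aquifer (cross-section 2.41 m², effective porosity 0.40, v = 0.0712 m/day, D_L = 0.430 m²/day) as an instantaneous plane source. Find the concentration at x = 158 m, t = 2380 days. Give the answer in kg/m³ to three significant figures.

0.00507 kg/m³

For an instantaneous plane source, C(x,t) = M/(n_e·A·√(4πDt)) · exp(−(x−vt)²/(4Dt)), with n_e·A the pore (flow) area.
Plume center vt = 0.0712 × 2380 = 169.456 m, so the well at 158 m is 11.456 m upgradient of the peak.
√(4πDt) = 113.4 m, giving peak height M/(n_e·A·√(4πDt)) = 0.572/(0.40 × 2.41 × 113.4) = 0.005232 kg/m³.
(x−vt)²/(4Dt) = (-11.456)²/(4 × 0.430 × 2380) = 0.03206; exp(−0.03206) = 0.9684.
C = 0.005232 × 0.9684 = 0.00507 kg/m³.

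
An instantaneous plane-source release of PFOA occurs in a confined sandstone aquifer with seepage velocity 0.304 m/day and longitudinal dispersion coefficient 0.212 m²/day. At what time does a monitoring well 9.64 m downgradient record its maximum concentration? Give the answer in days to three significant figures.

For the 1D instantaneous-source solution, setting ∂C/∂t = 0 at fixed x gives v²t² + 2Dt − x² = 0, so t = (√(D² + v²x²) − D)/v².
√(D² + v²x²) = √(0.212² + 0.304² × 9.64²) = 2.938; v² = 0.092416.
t = (2.938 − 0.212)/0.092416 = 29.5 days (vs. the pure-advection estimate x/v = 31.7 d).

29.5 days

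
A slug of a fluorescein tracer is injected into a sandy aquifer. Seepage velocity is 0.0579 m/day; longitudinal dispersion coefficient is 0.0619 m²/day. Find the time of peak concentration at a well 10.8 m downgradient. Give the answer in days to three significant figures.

For the 1D instantaneous-source solution, setting ∂C/∂t = 0 at fixed x gives v²t² + 2Dt − x² = 0, so t = (√(D² + v²x²) − D)/v².
√(D² + v²x²) = √(0.0619² + 0.0579² × 10.8²) = 0.6284; v² = 0.00335241.
t = (0.6284 − 0.0619)/0.00335241 = 169 days (vs. the pure-advection estimate x/v = 187 d).

169 days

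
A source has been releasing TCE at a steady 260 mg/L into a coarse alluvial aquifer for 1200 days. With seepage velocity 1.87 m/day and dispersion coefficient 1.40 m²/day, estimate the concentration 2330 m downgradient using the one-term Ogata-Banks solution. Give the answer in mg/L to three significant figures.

For a continuous step input, C/C₀ ≈ ½·erfc((x−vt)/(2√(Dt))).
vt = 1.87 × 1200 = 2244 m and 2√(Dt) = 2√(1.40 × 1200) = 81.98 m.
Argument (x−vt)/(2√(Dt)) = (2330 − 2244)/81.98 = 1.049; ½·erfc(1.049) = 0.06897.
C = 260 × 0.06897 = 17.9 mg/L.

17.9 mg/L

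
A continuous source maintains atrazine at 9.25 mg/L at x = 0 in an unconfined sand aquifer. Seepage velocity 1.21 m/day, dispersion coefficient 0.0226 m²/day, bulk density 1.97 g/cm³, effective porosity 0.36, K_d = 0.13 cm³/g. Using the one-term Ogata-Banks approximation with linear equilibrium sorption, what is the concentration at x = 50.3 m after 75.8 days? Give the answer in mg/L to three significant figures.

Retardation factor R = 1 + ρ_b·K_d/n = 1 + 1.97 × 0.13/0.36 = 1.711.
Sorption retards both mechanisms: v_R = v/R = 0.7072 m/day, D_R = D/R = 0.01321 m²/day.
v_R·t = 0.7072 × 75.8 = 53.60576 m; 2√(D_R t) = 2.001 m; argument = (50.3 − 53.60576)/2.001 = -1.652.
C = C₀ × ½·erfc(-1.652) = 9.25 × 0.9903 = 9.16 mg/L.

9.16 mg/L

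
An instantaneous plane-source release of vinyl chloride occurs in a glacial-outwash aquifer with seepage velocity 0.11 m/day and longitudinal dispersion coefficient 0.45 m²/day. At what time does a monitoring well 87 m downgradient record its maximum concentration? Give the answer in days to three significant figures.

For the 1D instantaneous-source solution, setting ∂C/∂t = 0 at fixed x gives v²t² + 2Dt − x² = 0, so t = (√(D² + v²x²) − D)/v².
√(D² + v²x²) = √(0.45² + 0.11² × 87²) = 9.581; v² = 0.0121.
t = (9.581 − 0.45)/0.0121 = 755 days (vs. the pure-advection estimate x/v = 791 d).

755 days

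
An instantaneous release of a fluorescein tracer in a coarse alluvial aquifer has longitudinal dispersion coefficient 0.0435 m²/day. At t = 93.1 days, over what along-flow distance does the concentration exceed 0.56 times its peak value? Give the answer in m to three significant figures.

6.13 m

The plume is Gaussian with σ = √(2Dt) = √(2 × 0.0435 × 93.1) = 2.846 m.
C/C_peak = exp(−Δx²/(2σ²)) = 0.56 ⇒ Δx = σ·√(−2 ln 0.56) = 2.846 × 1.077 = 3.065 m.
Width = 2Δx = 6.13 m.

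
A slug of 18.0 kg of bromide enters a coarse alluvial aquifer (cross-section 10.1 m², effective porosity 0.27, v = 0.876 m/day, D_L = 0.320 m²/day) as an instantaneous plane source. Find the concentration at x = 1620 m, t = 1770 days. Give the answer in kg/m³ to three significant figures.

0.00929 kg/m³

For an instantaneous plane source, C(x,t) = M/(n_e·A·√(4πDt)) · exp(−(x−vt)²/(4Dt)), with n_e·A the pore (flow) area.
Plume center vt = 0.876 × 1770 = 1550.52 m, so the well at 1620 m is 69.48 m downgradient of the peak.
√(4πDt) = 84.37 m, giving peak height M/(n_e·A·√(4πDt)) = 18.0/(0.27 × 10.1 × 84.37) = 0.07823 kg/m³.
(x−vt)²/(4Dt) = (69.48)²/(4 × 0.320 × 1770) = 2.131; exp(−2.131) = 0.1187.
C = 0.07823 × 0.1187 = 0.00929 kg/m³.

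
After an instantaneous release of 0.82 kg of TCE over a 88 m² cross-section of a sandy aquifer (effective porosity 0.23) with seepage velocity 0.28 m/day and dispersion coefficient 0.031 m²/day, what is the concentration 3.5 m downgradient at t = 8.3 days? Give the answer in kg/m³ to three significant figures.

0.00588 kg/m³

For an instantaneous plane source, C(x,t) = M/(n_e·A·√(4πDt)) · exp(−(x−vt)²/(4Dt)), with n_e·A the pore (flow) area.
Plume center vt = 0.28 × 8.3 = 2.324 m, so the well at 3.5 m is 1.176 m downgradient of the peak.
√(4πDt) = 1.798 m, giving peak height M/(n_e·A·√(4πDt)) = 0.82/(0.23 × 88 × 1.798) = 0.02253 kg/m³.
(x−vt)²/(4Dt) = (1.176)²/(4 × 0.031 × 8.3) = 1.344; exp(−1.344) = 0.2608.
C = 0.02253 × 0.2608 = 0.00588 kg/m³.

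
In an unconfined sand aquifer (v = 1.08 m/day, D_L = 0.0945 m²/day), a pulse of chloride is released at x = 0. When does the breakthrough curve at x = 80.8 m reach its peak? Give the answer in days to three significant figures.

For the 1D instantaneous-source solution, setting ∂C/∂t = 0 at fixed x gives v²t² + 2Dt − x² = 0, so t = (√(D² + v²x²) − D)/v².
√(D² + v²x²) = √(0.0945² + 1.08² × 80.8²) = 87.26; v² = 1.1664.
t = (87.26 − 0.0945)/1.1664 = 74.7 days (vs. the pure-advection estimate x/v = 74.8 d).

74.7 days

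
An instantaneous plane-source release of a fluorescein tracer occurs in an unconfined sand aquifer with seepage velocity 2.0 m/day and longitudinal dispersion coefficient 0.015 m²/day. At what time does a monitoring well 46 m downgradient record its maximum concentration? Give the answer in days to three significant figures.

For the 1D instantaneous-source solution, setting ∂C/∂t = 0 at fixed x gives v²t² + 2Dt − x² = 0, so t = (√(D² + v²x²) − D)/v².
√(D² + v²x²) = √(0.015² + 2.0² × 46²) = 92.00; v² = 4.
t = (92.00 − 0.015)/4 = 23.0 days (vs. the pure-advection estimate x/v = 23.0 d).

23.0 days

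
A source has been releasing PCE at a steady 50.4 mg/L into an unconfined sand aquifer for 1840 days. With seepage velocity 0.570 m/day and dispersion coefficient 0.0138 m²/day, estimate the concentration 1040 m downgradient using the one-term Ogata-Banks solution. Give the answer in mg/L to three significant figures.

For a continuous step input, C/C₀ ≈ ½·erfc((x−vt)/(2√(Dt))).
vt = 0.570 × 1840 = 1048.8 m and 2√(Dt) = 2√(0.0138 × 1840) = 10.08 m.
Argument (x−vt)/(2√(Dt)) = (1040 − 1048.8)/10.08 = -0.8730; ½·erfc(-0.8730) = 0.8915.
C = 50.4 × 0.8915 = 44.9 mg/L.

44.9 mg/L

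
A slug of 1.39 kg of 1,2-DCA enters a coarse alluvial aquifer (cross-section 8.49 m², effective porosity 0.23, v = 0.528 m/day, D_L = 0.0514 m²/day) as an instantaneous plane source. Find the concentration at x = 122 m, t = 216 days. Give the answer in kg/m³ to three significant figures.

For an instantaneous plane source, C(x,t) = M/(n_e·A·√(4πDt)) · exp(−(x−vt)²/(4Dt)), with n_e·A the pore (flow) area.
Plume center vt = 0.528 × 216 = 114.048 m, so the well at 122 m is 7.952 m downgradient of the peak.
√(4πDt) = 11.81 m, giving peak height M/(n_e·A·√(4πDt)) = 1.39/(0.23 × 8.49 × 11.81) = 0.06027 kg/m³.
(x−vt)²/(4Dt) = (7.952)²/(4 × 0.0514 × 216) = 1.424; exp(−1.424) = 0.2407.
C = 0.06027 × 0.2407 = 0.0145 kg/m³.

0.0145 kg/m³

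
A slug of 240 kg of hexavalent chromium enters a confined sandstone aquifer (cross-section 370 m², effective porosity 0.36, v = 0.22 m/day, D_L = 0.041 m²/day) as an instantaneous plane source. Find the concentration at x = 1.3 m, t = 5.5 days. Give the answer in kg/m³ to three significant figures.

1.06 kg/m³

For an instantaneous plane source, C(x,t) = M/(n_e·A·√(4πDt)) · exp(−(x−vt)²/(4Dt)), with n_e·A the pore (flow) area.
Plume center vt = 0.22 × 5.5 = 1.21 m, so the well at 1.3 m is 0.09 m downgradient of the peak.
√(4πDt) = 1.683 m, giving peak height M/(n_e·A·√(4πDt)) = 240/(0.36 × 370 × 1.683) = 1.071 kg/m³.
(x−vt)²/(4Dt) = (0.09)²/(4 × 0.041 × 5.5) = 0.008980; exp(−0.008980) = 0.9911.
C = 1.071 × 0.9911 = 1.06 kg/m³.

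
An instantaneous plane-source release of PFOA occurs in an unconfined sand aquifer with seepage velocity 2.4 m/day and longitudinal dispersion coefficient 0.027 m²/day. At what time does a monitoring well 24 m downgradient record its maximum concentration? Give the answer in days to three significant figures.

10.0 days

For the 1D instantaneous-source solution, setting ∂C/∂t = 0 at fixed x gives v²t² + 2Dt − x² = 0, so t = (√(D² + v²x²) − D)/v².
√(D² + v²x²) = √(0.027² + 2.4² × 24²) = 57.60; v² = 5.76.
t = (57.60 − 0.027)/5.76 = 10.0 days (vs. the pure-advection estimate x/v = 10.0 d).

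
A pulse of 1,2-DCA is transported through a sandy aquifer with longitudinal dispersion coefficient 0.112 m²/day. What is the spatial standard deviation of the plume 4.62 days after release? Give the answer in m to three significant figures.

Dispersive spreading gives a Gaussian with σ² = 2Dt; advection only shifts the center.
σ = √(2 × 0.112 × 4.62) = 1.02 m.

1.02 m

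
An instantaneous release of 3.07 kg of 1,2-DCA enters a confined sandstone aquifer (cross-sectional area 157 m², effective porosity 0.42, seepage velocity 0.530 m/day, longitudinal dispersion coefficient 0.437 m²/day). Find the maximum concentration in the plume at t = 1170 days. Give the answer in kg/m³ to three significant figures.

The peak of an instantaneous 1D plume sits at x = vt; there the Gaussian factor is 1 and C_max = M/(n_e·A·√(4πDt)), where n_e·A is the pore area the mass is dissolved in.
√(4πDt) = √(4π × 0.437 × 1170) = 80.16 m, so C_max = 3.07/(0.42 × 157 × 80.16) = 0.000581 kg/m³.

0.000581 kg/m³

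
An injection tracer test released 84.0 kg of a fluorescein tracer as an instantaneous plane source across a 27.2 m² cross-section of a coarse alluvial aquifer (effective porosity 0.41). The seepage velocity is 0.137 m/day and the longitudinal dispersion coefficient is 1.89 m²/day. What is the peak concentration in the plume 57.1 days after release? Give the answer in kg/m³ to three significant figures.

0.205 kg/m³

The peak of an instantaneous 1D plume sits at x = vt; there the Gaussian factor is 1 and C_max = M/(n_e·A·√(4πDt)), where n_e·A is the pore area the mass is dissolved in.
√(4πDt) = √(4π × 1.89 × 57.1) = 36.83 m, so C_max = 84.0/(0.41 × 27.2 × 36.83) = 0.205 kg/m³.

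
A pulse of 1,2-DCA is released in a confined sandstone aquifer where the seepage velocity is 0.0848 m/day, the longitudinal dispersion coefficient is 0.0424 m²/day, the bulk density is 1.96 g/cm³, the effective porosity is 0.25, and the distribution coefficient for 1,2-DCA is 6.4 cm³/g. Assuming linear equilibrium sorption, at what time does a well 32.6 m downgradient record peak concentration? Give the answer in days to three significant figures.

19400 days

Retardation factor R = 1 + ρ_b·K_d/n = 1 + 1.96 × 6.4/0.25 = 51.18.
Sorption retards both mechanisms: v_R = v/R = 0.001657 m/day, D_R = D/R = 0.0008284 m²/day.
Peak time from v_R²t² + 2D_R t − x² = 0: t = (√(D_R² + v_R²x²) − D_R)/v_R².
√(D_R² + v_R²x²) = √(0.0008284² + 0.001657² × 32.6²) = 0.05402; v_R² = 2.746e-06.
t = (0.05402 − 0.0008284)/2.746e-06 = 19400 days.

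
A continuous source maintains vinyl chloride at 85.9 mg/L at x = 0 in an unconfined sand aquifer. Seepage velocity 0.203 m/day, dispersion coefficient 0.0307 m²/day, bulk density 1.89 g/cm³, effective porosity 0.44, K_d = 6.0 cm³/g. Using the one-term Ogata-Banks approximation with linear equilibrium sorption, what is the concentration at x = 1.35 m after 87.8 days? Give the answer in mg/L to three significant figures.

5.47 mg/L

Retardation factor R = 1 + ρ_b·K_d/n = 1 + 1.89 × 6.0/0.44 = 26.77.
Sorption retards both mechanisms: v_R = v/R = 0.007583 m/day, D_R = D/R = 0.001147 m²/day.
v_R·t = 0.007583 × 87.8 = 0.6657874 m; 2√(D_R t) = 0.6347 m; argument = (1.35 − 0.6657874)/0.6347 = 1.078.
C = C₀ × ½·erfc(1.078) = 85.9 × 0.06369 = 5.47 mg/L.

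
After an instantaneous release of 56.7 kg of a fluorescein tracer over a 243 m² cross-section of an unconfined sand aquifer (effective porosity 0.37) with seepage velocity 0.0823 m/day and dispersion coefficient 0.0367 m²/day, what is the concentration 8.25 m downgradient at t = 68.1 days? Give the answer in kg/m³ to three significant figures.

For an instantaneous plane source, C(x,t) = M/(n_e·A·√(4πDt)) · exp(−(x−vt)²/(4Dt)), with n_e·A the pore (flow) area.
Plume center vt = 0.0823 × 68.1 = 5.60463 m, so the well at 8.25 m is 2.64537 m downgradient of the peak.
√(4πDt) = 5.604 m, giving peak height M/(n_e·A·√(4πDt)) = 56.7/(0.37 × 243 × 5.604) = 0.1125 kg/m³.
(x−vt)²/(4Dt) = (2.64537)²/(4 × 0.0367 × 68.1) = 0.7000; exp(−0.7000) = 0.4966.
C = 0.1125 × 0.4966 = 0.0559 kg/m³.

0.0559 kg/m³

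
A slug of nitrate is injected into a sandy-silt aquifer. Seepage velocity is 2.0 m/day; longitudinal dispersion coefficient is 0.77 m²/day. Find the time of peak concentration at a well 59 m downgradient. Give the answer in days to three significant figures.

29.3 days

For the 1D instantaneous-source solution, setting ∂C/∂t = 0 at fixed x gives v²t² + 2Dt − x² = 0, so t = (√(D² + v²x²) − D)/v².
√(D² + v²x²) = √(0.77² + 2.0² × 59²) = 118.0; v² = 4.
t = (118.0 − 0.77)/4 = 29.3 days (vs. the pure-advection estimate x/v = 29.5 d).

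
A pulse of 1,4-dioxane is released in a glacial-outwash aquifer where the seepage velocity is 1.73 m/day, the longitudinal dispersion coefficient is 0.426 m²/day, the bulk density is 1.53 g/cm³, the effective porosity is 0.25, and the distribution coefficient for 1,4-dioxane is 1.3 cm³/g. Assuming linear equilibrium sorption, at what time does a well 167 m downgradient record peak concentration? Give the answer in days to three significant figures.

863 days

Retardation factor R = 1 + ρ_b·K_d/n = 1 + 1.53 × 1.3/0.25 = 8.956.
Sorption retards both mechanisms: v_R = v/R = 0.1932 m/day, D_R = D/R = 0.04757 m²/day.
Peak time from v_R²t² + 2D_R t − x² = 0: t = (√(D_R² + v_R²x²) − D_R)/v_R².
√(D_R² + v_R²x²) = √(0.04757² + 0.1932² × 167²) = 32.26; v_R² = 0.03733.
t = (32.26 − 0.04757)/0.03733 = 863 days.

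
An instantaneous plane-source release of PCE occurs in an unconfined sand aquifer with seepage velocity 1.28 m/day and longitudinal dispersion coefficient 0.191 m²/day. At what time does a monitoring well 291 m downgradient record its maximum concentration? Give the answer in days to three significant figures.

For the 1D instantaneous-source solution, setting ∂C/∂t = 0 at fixed x gives v²t² + 2Dt − x² = 0, so t = (√(D² + v²x²) − D)/v².
√(D² + v²x²) = √(0.191² + 1.28² × 291²) = 372.5; v² = 1.6384.
t = (372.5 − 0.191)/1.6384 = 227 days (vs. the pure-advection estimate x/v = 227 d).

227 days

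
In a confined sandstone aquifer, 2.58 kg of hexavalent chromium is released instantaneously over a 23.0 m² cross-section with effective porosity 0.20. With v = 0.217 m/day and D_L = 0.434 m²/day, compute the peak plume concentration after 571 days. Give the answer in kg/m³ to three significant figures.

The peak of an instantaneous 1D plume sits at x = vt; there the Gaussian factor is 1 and C_max = M/(n_e·A·√(4πDt)), where n_e·A is the pore area the mass is dissolved in.
√(4πDt) = √(4π × 0.434 × 571) = 55.80 m, so C_max = 2.58/(0.20 × 23.0 × 55.80) = 0.0101 kg/m³.

0.0101 kg/m³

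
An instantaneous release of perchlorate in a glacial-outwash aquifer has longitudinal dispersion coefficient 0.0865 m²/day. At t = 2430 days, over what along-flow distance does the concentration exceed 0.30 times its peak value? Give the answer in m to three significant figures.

The plume is Gaussian with σ = √(2Dt) = √(2 × 0.0865 × 2430) = 20.50 m.
C/C_peak = exp(−Δx²/(2σ²)) = 0.30 ⇒ Δx = σ·√(−2 ln 0.30) = 20.50 × 1.552 = 31.82 m.
Width = 2Δx = 63.6 m.

63.6 m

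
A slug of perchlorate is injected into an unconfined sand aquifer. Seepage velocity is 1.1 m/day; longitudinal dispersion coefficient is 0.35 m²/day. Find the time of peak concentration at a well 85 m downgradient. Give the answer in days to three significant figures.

77.0 days

For the 1D instantaneous-source solution, setting ∂C/∂t = 0 at fixed x gives v²t² + 2Dt − x² = 0, so t = (√(D² + v²x²) − D)/v².
√(D² + v²x²) = √(0.35² + 1.1² × 85²) = 93.50; v² = 1.21.
t = (93.50 − 0.35)/1.21 = 77.0 days (vs. the pure-advection estimate x/v = 77.3 d).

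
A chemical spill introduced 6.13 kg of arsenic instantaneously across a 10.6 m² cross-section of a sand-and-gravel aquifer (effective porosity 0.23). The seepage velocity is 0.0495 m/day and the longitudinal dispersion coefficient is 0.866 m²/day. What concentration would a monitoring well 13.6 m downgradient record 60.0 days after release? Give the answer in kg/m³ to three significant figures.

0.0571 kg/m³

For an instantaneous plane source, C(x,t) = M/(n_e·A·√(4πDt)) · exp(−(x−vt)²/(4Dt)), with n_e·A the pore (flow) area.
Plume center vt = 0.0495 × 60.0 = 2.97 m, so the well at 13.6 m is 10.63 m downgradient of the peak.
√(4πDt) = 25.55 m, giving peak height M/(n_e·A·√(4πDt)) = 6.13/(0.23 × 10.6 × 25.55) = 0.09841 kg/m³.
(x−vt)²/(4Dt) = (10.63)²/(4 × 0.866 × 60.0) = 0.5437; exp(−0.5437) = 0.5806.
C = 0.09841 × 0.5806 = 0.0571 kg/m³.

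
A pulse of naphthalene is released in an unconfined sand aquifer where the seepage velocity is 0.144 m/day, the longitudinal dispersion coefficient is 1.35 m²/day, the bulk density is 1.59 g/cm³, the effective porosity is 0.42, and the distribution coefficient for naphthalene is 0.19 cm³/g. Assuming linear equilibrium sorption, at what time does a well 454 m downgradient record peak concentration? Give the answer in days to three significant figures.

Retardation factor R = 1 + ρ_b·K_d/n = 1 + 1.59 × 0.19/0.42 = 1.719.
Sorption retards both mechanisms: v_R = v/R = 0.08377 m/day, D_R = D/R = 0.7853 m²/day.
Peak time from v_R²t² + 2D_R t − x² = 0: t = (√(D_R² + v_R²x²) − D_R)/v_R².
√(D_R² + v_R²x²) = √(0.7853² + 0.08377² × 454²) = 38.04; v_R² = 0.007017.
t = (38.04 − 0.7853)/0.007017 = 5310 days.

5310 days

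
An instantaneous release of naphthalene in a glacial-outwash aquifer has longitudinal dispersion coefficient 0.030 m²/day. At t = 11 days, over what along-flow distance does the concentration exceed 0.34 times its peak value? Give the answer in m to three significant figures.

2.39 m

The plume is Gaussian with σ = √(2Dt) = √(2 × 0.030 × 11) = 0.8124 m.
C/C_peak = exp(−Δx²/(2σ²)) = 0.34 ⇒ Δx = σ·√(−2 ln 0.34) = 0.8124 × 1.469 = 1.193 m.
Width = 2Δx = 2.39 m.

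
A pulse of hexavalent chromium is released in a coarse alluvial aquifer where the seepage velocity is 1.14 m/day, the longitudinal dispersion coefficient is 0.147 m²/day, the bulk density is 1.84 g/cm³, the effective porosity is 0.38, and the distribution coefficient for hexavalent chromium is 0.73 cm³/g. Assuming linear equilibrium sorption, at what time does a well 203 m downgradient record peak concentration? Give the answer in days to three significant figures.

Retardation factor R = 1 + ρ_b·K_d/n = 1 + 1.84 × 0.73/0.38 = 4.535.
Sorption retards both mechanisms: v_R = v/R = 0.2514 m/day, D_R = D/R = 0.03241 m²/day.
Peak time from v_R²t² + 2D_R t − x² = 0: t = (√(D_R² + v_R²x²) − D_R)/v_R².
√(D_R² + v_R²x²) = √(0.03241² + 0.2514² × 203²) = 51.03; v_R² = 0.06320.
t = (51.03 − 0.03241)/0.06320 = 807 days.

807 days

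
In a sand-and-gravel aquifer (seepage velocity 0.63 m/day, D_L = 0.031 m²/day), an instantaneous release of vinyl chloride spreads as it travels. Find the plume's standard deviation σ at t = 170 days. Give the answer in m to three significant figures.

3.25 m

Dispersive spreading gives a Gaussian with σ² = 2Dt; advection only shifts the center.
σ = √(2 × 0.031 × 170) = 3.25 m.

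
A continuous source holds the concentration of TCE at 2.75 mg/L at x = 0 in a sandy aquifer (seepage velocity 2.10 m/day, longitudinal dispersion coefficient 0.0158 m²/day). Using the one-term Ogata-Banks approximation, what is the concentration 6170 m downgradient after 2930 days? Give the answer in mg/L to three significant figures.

For a continuous step input, C/C₀ ≈ ½·erfc((x−vt)/(2√(Dt))).
vt = 2.10 × 2930 = 6153 m and 2√(Dt) = 2√(0.0158 × 2930) = 13.61 m.
Argument (x−vt)/(2√(Dt)) = (6170 − 6153)/13.61 = 1.249; ½·erfc(1.249) = 0.03867.
C = 2.75 × 0.03867 = 0.106 mg/L.

0.106 mg/L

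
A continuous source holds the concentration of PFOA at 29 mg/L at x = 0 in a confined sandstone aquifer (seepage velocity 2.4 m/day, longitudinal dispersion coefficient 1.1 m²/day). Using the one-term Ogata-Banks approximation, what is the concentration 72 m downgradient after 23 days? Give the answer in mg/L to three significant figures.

For a continuous step input, C/C₀ ≈ ½·erfc((x−vt)/(2√(Dt))).
vt = 2.4 × 23 = 55.2 m and 2√(Dt) = 2√(1.1 × 23) = 10.06 m.
Argument (x−vt)/(2√(Dt)) = (72 − 55.2)/10.06 = 1.670; ½·erfc(1.670) = 0.009095.
C = 29 × 0.009095 = 0.264 mg/L.

0.264 mg/L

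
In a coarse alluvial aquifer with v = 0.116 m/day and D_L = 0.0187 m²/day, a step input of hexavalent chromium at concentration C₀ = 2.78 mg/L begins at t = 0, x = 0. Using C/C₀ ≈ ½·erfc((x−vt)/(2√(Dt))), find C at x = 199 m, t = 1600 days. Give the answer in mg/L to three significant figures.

0.116 mg/L

For a continuous step input, C/C₀ ≈ ½·erfc((x−vt)/(2√(Dt))).
vt = 0.116 × 1600 = 185.6 m and 2√(Dt) = 2√(0.0187 × 1600) = 10.94 m.
Argument (x−vt)/(2√(Dt)) = (199 − 185.6)/10.94 = 1.225; ½·erfc(1.225) = 0.04160.
C = 2.78 × 0.04160 = 0.116 mg/L.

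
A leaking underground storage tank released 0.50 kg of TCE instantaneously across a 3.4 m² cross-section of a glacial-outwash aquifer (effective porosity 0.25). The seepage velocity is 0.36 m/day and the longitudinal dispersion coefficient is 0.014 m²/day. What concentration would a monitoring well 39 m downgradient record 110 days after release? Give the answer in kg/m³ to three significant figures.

0.126 kg/m³

For an instantaneous plane source, C(x,t) = M/(n_e·A·√(4πDt)) · exp(−(x−vt)²/(4Dt)), with n_e·A the pore (flow) area.
Plume center vt = 0.36 × 110 = 39.6 m, so the well at 39 m is 0.6 m upgradient of the peak.
√(4πDt) = 4.399 m, giving peak height M/(n_e·A·√(4πDt)) = 0.50/(0.25 × 3.4 × 4.399) = 0.1337 kg/m³.
(x−vt)²/(4Dt) = (-0.6)²/(4 × 0.014 × 110) = 0.05844; exp(−0.05844) = 0.9432.
C = 0.1337 × 0.9432 = 0.126 kg/m³.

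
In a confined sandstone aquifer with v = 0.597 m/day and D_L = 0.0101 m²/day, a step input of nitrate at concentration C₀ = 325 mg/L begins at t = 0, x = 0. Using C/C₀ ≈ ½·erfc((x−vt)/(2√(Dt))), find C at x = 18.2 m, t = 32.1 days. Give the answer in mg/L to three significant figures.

287 mg/L

For a continuous step input, C/C₀ ≈ ½·erfc((x−vt)/(2√(Dt))).
vt = 0.597 × 32.1 = 19.1637 m and 2√(Dt) = 2√(0.0101 × 32.1) = 1.139 m.
Argument (x−vt)/(2√(Dt)) = (18.2 − 19.1637)/1.139 = -0.8461; ½·erfc(-0.8461) = 0.8843.
C = 325 × 0.8843 = 287 mg/L.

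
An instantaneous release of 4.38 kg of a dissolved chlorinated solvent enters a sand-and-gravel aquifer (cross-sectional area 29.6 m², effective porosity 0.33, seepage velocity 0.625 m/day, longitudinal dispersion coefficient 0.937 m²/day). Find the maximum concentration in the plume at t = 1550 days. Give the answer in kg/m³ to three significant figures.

0.00332 kg/m³

The peak of an instantaneous 1D plume sits at x = vt; there the Gaussian factor is 1 and C_max = M/(n_e·A·√(4πDt)), where n_e·A is the pore area the mass is dissolved in.
√(4πDt) = √(4π × 0.937 × 1550) = 135.1 m, so C_max = 4.38/(0.33 × 29.6 × 135.1) = 0.00332 kg/m³.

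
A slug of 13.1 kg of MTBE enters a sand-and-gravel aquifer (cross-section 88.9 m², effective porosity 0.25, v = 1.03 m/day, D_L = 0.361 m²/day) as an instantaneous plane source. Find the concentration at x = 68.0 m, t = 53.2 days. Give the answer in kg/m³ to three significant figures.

For an instantaneous plane source, C(x,t) = M/(n_e·A·√(4πDt)) · exp(−(x−vt)²/(4Dt)), with n_e·A the pore (flow) area.
Plume center vt = 1.03 × 53.2 = 54.796 m, so the well at 68.0 m is 13.204 m downgradient of the peak.
√(4πDt) = 15.54 m, giving peak height M/(n_e·A·√(4πDt)) = 13.1/(0.25 × 88.9 × 15.54) = 0.03793 kg/m³.
(x−vt)²/(4Dt) = (13.204)²/(4 × 0.361 × 53.2) = 2.270; exp(−2.270) = 0.1033.
C = 0.03793 × 0.1033 = 0.00392 kg/m³.

0.00392 kg/m³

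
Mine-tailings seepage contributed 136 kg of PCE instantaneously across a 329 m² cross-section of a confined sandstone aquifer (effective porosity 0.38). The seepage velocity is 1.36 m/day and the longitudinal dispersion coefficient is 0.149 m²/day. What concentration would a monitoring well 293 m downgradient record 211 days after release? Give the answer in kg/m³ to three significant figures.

0.0409 kg/m³

For an instantaneous plane source, C(x,t) = M/(n_e·A·√(4πDt)) · exp(−(x−vt)²/(4Dt)), with n_e·A the pore (flow) area.
Plume center vt = 1.36 × 211 = 286.96 m, so the well at 293 m is 6.04 m downgradient of the peak.
√(4πDt) = 19.88 m, giving peak height M/(n_e·A·√(4πDt)) = 136/(0.38 × 329 × 19.88) = 0.05472 kg/m³.
(x−vt)²/(4Dt) = (6.04)²/(4 × 0.149 × 211) = 0.2901; exp(−0.2901) = 0.7482.
C = 0.05472 × 0.7482 = 0.0409 kg/m³.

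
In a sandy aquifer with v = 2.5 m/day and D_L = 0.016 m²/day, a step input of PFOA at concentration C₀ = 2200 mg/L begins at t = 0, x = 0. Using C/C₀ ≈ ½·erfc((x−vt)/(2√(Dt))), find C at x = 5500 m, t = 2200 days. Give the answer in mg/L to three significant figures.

1100 mg/L

For a continuous step input, C/C₀ ≈ ½·erfc((x−vt)/(2√(Dt))).
vt = 2.5 × 2200 = 5500 m and 2√(Dt) = 2√(0.016 × 2200) = 11.87 m.
Argument (x−vt)/(2√(Dt)) = (5500 − 5500)/11.87 = 0; ½·erfc(0) = 0.5000.
C = 2200 × 0.5000 = 1100 mg/L.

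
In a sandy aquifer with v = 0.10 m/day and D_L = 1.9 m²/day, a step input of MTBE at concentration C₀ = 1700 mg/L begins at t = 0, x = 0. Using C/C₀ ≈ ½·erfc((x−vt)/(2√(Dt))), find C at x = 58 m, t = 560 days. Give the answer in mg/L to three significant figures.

For a continuous step input, C/C₀ ≈ ½·erfc((x−vt)/(2√(Dt))).
vt = 0.10 × 560 = 56 m and 2√(Dt) = 2√(1.9 × 560) = 65.24 m.
Argument (x−vt)/(2√(Dt)) = (58 − 56)/65.24 = 0.03066; ½·erfc(0.03066) = 0.4827.
C = 1700 × 0.4827 = 821 mg/L.

821 mg/L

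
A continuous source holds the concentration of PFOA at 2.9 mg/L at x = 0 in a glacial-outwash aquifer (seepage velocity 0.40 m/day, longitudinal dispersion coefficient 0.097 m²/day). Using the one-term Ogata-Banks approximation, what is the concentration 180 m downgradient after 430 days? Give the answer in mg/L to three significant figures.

For a continuous step input, C/C₀ ≈ ½·erfc((x−vt)/(2√(Dt))).
vt = 0.40 × 430 = 172 m and 2√(Dt) = 2√(0.097 × 430) = 12.92 m.
Argument (x−vt)/(2√(Dt)) = (180 − 172)/12.92 = 0.6192; ½·erfc(0.6192) = 0.1906.
C = 2.9 × 0.1906 = 0.553 mg/L.

0.553 mg/L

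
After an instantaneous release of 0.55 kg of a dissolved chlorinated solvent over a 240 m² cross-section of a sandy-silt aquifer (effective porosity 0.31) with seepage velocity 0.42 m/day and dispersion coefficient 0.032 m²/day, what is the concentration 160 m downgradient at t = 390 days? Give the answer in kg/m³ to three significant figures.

0.000442 kg/m³

For an instantaneous plane source, C(x,t) = M/(n_e·A·√(4πDt)) · exp(−(x−vt)²/(4Dt)), with n_e·A the pore (flow) area.
Plume center vt = 0.42 × 390 = 163.8 m, so the well at 160 m is 3.8 m upgradient of the peak.
√(4πDt) = 12.52 m, giving peak height M/(n_e·A·√(4πDt)) = 0.55/(0.31 × 240 × 12.52) = 0.0005905 kg/m³.
(x−vt)²/(4Dt) = (-3.8)²/(4 × 0.032 × 390) = 0.2893; exp(−0.2893) = 0.7488.
C = 0.0005905 × 0.7488 = 0.000442 kg/m³.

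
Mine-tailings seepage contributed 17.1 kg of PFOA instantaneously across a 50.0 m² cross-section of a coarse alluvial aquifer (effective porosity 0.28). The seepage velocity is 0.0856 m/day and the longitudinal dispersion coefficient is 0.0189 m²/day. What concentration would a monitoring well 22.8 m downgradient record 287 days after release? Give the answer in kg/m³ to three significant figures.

0.128 kg/m³

For an instantaneous plane source, C(x,t) = M/(n_e·A·√(4πDt)) · exp(−(x−vt)²/(4Dt)), with n_e·A the pore (flow) area.
Plume center vt = 0.0856 × 287 = 24.5672 m, so the well at 22.8 m is 1.7672 m upgradient of the peak.
√(4πDt) = 8.256 m, giving peak height M/(n_e·A·√(4πDt)) = 17.1/(0.28 × 50.0 × 8.256) = 0.1479 kg/m³.
(x−vt)²/(4Dt) = (-1.7672)²/(4 × 0.0189 × 287) = 0.1439; exp(−0.1439) = 0.8660.
C = 0.1479 × 0.8660 = 0.128 kg/m³.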